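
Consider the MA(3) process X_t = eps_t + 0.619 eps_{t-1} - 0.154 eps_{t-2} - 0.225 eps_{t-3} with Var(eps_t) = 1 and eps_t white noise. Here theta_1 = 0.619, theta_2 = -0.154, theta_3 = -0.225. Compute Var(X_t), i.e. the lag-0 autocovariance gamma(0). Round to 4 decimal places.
\gamma(0) = 1.4575

For an MA(q) process X_t = eps_t + sum_i theta_i eps_{t-i} with
Var(eps_t) = sigma^2, the variance is
  gamma(0) = sigma^2 * (1 + sum_i theta_i^2).
  sum_i theta_i^2 = (0.619)^2 + (-0.154)^2 + (-0.225)^2 = 0.383161 + 0.023716 + 0.050625 = 0.457502.
  gamma(0) = 1 * (1 + 0.457502) = 1 * 1.457502 = 1.457502, which rounds to 1.4575.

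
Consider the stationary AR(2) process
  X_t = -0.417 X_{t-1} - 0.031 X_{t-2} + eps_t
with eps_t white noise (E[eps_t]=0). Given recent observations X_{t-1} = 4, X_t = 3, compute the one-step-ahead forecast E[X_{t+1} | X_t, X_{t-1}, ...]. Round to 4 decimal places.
E[X_{t+1} \mid \mathcal F_t] = -1.3750

For an AR(p) model X_t = c + sum_i phi_i X_{t-i} + eps_t, the
one-step-ahead conditional mean is
  E[X_{t+1} | X_t, ...] = c + sum_i phi_i X_{t+1-i}.
Substitute known values:
  E[X_{t+1} | ...] = (-0.417) * (3) + (-0.031) * (4)
                   = -1.3750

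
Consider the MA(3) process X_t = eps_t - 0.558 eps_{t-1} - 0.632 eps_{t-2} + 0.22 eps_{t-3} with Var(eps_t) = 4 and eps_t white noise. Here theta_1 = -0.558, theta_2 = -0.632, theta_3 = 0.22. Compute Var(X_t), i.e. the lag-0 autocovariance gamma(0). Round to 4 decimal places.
\gamma(0) = 7.0368

For an MA(q) process X_t = eps_t + sum_i theta_i eps_{t-i} with
Var(eps_t) = sigma^2, the variance is
  gamma(0) = sigma^2 * (1 + sum_i theta_i^2).
  sum_i theta_i^2 = (-0.558)^2 + (-0.632)^2 + (0.22)^2 = 0.311364 + 0.399424 + 0.0484 = 0.759188.
  gamma(0) = 4 * (1 + 0.759188) = 4 * 1.759188 = 7.036752, which rounds to 7.0368.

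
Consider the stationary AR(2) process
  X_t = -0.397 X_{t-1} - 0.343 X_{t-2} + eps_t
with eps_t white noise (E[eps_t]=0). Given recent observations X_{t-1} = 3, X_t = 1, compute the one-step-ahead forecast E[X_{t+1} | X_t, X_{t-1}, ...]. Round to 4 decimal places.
E[X_{t+1} \mid \mathcal F_t] = -1.4260

For an AR(p) model X_t = c + sum_i phi_i X_{t-i} + eps_t, the
one-step-ahead conditional mean is
  E[X_{t+1} | X_t, ...] = c + sum_i phi_i X_{t+1-i}.
Substitute known values:
  E[X_{t+1} | ...] = (-0.397) * (1) + (-0.343) * (3)
                   = -1.4260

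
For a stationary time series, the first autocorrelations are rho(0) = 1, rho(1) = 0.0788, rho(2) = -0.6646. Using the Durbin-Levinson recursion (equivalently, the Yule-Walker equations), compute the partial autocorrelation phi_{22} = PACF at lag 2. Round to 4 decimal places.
\phi_{22} = -0.6750

The PACF at lag k is phi_{kk}, the last component of the solution
to the Yule-Walker system G_k phi = r_k where
  (G_k)_{ij} = rho(|i - j|), (r_k)_i = rho(i), i,j = 1..k.
Equivalently, Durbin-Levinson gives phi_{kk} iteratively:
  phi_{11} = rho(1)
  phi_{kk} = [rho(k) - sum_{j=1..k-1} phi_{k-1,j} rho(k-j)]
            / [1 - sum_{j=1..k-1} phi_{k-1,j} rho(j)],
  phi_{k,j} = phi_{k-1,j} - phi_{kk} phi_{k-1,k-j},  j = 1..k-1.
Step k = 1:
  phi_11 = rho(1) = 0.0788.
Step k = 2:
  phi_22 = [rho(2) - phi_11 rho(1)] / [1 - phi_11 rho(1)] = [-0.6646 - (0.0788)(0.0788)] / [1 - (0.0788)(0.0788)]
         = -0.67080944 / 0.99379056 = -0.675.
Therefore phi_{22} = -0.6750.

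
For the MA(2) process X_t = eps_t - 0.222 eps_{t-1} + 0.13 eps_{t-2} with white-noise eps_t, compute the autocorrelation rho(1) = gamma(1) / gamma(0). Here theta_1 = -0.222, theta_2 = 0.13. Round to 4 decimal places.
\rho(1) = -0.2353

For an MA(q) process with theta_0 = 1, the autocovariance is
  gamma(k) = sigma^2 * sum_{i=0..q-k} theta_i * theta_{i+k},
and rho(k) = gamma(k) / gamma(0). Sigma^2 cancels.
  numerator   = (1)*(-0.222) + (-0.222)*(0.13) = -0.25086.
  denominator = (1)^2 + (-0.222)^2 + (0.13)^2 = 1.066184.
  rho(1) = -0.25086 / 1.066184 = -0.2353.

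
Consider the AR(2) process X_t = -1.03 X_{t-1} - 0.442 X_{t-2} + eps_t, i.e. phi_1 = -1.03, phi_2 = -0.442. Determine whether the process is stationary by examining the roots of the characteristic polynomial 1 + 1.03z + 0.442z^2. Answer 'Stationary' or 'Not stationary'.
\text{Stationary}

The AR(p) characteristic polynomial is P(z) = 1 + 1.03z + 0.442z^2.
Stationarity requires all roots to lie outside the unit circle, i.e. |z| > 1 for every root.
Set 1 + (1.03) z + (0.442) z^2 = 0, i.e. a z^2 + b z + c = 0 with a = 0.442, b = 1.03, c = 1.
Discriminant D = b^2 - 4ac = (1.03)^2 - 4*(0.442)*1 = 1.0609 - (1.768) = -0.7071.
D < 0, so the roots are the complex-conjugate pair z = (-b +/- i sqrt(-D)) / (2a) = -1.1652 +/- 0.9512i.
For a conjugate pair |z|^2 = z * conj(z) = (product of roots) = c/a = 1/(0.442) = 2.262443, so |z| = sqrt(2.262443) = 1.5041 for both roots.
Moduli of all roots: 1.5041, 1.5041.
All moduli strictly greater than 1? Yes.
Verdict: Stationary.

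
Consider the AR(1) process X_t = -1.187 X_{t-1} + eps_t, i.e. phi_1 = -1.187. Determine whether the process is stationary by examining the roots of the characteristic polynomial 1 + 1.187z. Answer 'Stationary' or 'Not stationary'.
\text{Not stationary}

The AR(p) characteristic polynomial is P(z) = 1 + 1.187z.
Stationarity requires all roots to lie outside the unit circle, i.e. |z| > 1 for every root.
This is linear in z: 1 + (1.187) z = 0  =>  z = -1/(1.187) = -0.84246,  |z| = 0.84246.
Moduli of all roots: 0.8425.
All moduli strictly greater than 1? No.
Verdict: Not stationary.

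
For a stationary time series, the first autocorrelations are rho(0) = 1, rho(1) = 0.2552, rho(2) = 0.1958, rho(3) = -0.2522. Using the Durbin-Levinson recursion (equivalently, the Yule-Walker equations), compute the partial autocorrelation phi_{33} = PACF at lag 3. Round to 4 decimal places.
\phi_{33} = -0.3610

The PACF at lag k is phi_{kk}, the last component of the solution
to the Yule-Walker system G_k phi = r_k where
  (G_k)_{ij} = rho(|i - j|), (r_k)_i = rho(i), i,j = 1..k.
Equivalently, Durbin-Levinson gives phi_{kk} iteratively:
  phi_{11} = rho(1)
  phi_{kk} = [rho(k) - sum_{j=1..k-1} phi_{k-1,j} rho(k-j)]
            / [1 - sum_{j=1..k-1} phi_{k-1,j} rho(j)],
  phi_{k,j} = phi_{k-1,j} - phi_{kk} phi_{k-1,k-j},  j = 1..k-1.
Step k = 1:
  phi_11 = rho(1) = 0.2552.
Step k = 2:
  phi_22 = [rho(2) - phi_11 rho(1)] / [1 - phi_11 rho(1)] = [0.1958 - (0.2552)(0.2552)] / [1 - (0.2552)(0.2552)]
         = 0.13067296 / 0.93487296 = 0.139776.
  Update: phi_21 = phi_11 - phi_22 phi_11 = 0.2552 - (0.139776)(0.2552) = 0.219529.
Step k = 3:
  phi_33 = [rho(3) - phi_21 rho(2) - phi_22 rho(1)] / [1 - phi_21 rho(1) - phi_22 rho(2)]
    numerator   = -0.2522 - (0.219529)(0.1958) - (0.139776)(0.2552) = -0.33085468
    denominator = 1 - (0.219529)(0.2552) - (0.139776)(0.1958) = 0.91660799
  phi_33 = -0.33085468 / 0.91660799 = -0.361.
Therefore phi_{33} = -0.3610.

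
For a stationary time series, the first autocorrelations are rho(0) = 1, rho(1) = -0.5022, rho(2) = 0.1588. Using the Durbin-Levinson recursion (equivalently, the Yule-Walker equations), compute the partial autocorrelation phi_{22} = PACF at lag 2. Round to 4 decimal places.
\phi_{22} = -0.1249

The PACF at lag k is phi_{kk}, the last component of the solution
to the Yule-Walker system G_k phi = r_k where
  (G_k)_{ij} = rho(|i - j|), (r_k)_i = rho(i), i,j = 1..k.
Equivalently, Durbin-Levinson gives phi_{kk} iteratively:
  phi_{11} = rho(1)
  phi_{kk} = [rho(k) - sum_{j=1..k-1} phi_{k-1,j} rho(k-j)]
            / [1 - sum_{j=1..k-1} phi_{k-1,j} rho(j)],
  phi_{k,j} = phi_{k-1,j} - phi_{kk} phi_{k-1,k-j},  j = 1..k-1.
Step k = 1:
  phi_11 = rho(1) = -0.5022.
Step k = 2:
  phi_22 = [rho(2) - phi_11 rho(1)] / [1 - phi_11 rho(1)] = [0.1588 - (-0.5022)(-0.5022)] / [1 - (-0.5022)(-0.5022)]
         = -0.09340484 / 0.74779516 = -0.1249.
Therefore phi_{22} = -0.1249.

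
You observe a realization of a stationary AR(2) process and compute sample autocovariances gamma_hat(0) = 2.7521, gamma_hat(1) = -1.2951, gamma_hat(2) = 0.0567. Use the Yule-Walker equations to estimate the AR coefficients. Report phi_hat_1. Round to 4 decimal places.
\hat\phi_{1} = -0.5920

The Yule-Walker equations for an AR(p) process read, in matrix form,
  Gamma_p phi = r_p,   with   (Gamma_p)_{ij} = gamma(|i - j|),
                       (r_p)_i = gamma(i),   i,j = 1..p.
Substitute the sample gammas (Toeplitz matrix and right-hand side of size 2):
  Gamma_p = [[2.7521, -1.2951], [-1.2951, 2.7521]]
  r_p     = [-1.2951, 0.0567]
Written out:
  2.7521 phi_1 - 1.2951 phi_2 = -1.2951
  -1.2951 phi_1 + 2.7521 phi_2 = 0.0567
Solve by Cramer's rule:
  det = gamma(0)^2 - gamma(1)^2 = (2.7521)^2 - (-1.2951)^2 = 7.57405441 - 1.67728401 = 5.8967704
  phi_hat_1 = [gamma(1) gamma(0) - gamma(1) gamma(2)] / det = [(-1.2951)(2.7521) - (-1.2951)(0.0567)] / 5.8967704 = -3.49081254 / 5.8967704 = -0.592
  phi_hat_2 = [gamma(0) gamma(2) - gamma(1)^2] / det = [(2.7521)(0.0567) - (-1.2951)^2] / 5.8967704 = -1.52123994 / 5.8967704 = -0.258
So phi_hat = [-0.5920, -0.2580].
Therefore phi_hat_1 = -0.5920.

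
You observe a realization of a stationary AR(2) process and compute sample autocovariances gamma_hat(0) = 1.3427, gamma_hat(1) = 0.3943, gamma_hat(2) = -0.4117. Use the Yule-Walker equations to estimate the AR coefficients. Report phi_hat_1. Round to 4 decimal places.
\hat\phi_{1} = 0.4199

The Yule-Walker equations for an AR(p) process read, in matrix form,
  Gamma_p phi = r_p,   with   (Gamma_p)_{ij} = gamma(|i - j|),
                       (r_p)_i = gamma(i),   i,j = 1..p.
Substitute the sample gammas (Toeplitz matrix and right-hand side of size 2):
  Gamma_p = [[1.3427, 0.3943], [0.3943, 1.3427]]
  r_p     = [0.3943, -0.4117]
Written out:
  1.3427 phi_1 + 0.3943 phi_2 = 0.3943
  0.3943 phi_1 + 1.3427 phi_2 = -0.4117
Solve by Cramer's rule:
  det = gamma(0)^2 - gamma(1)^2 = (1.3427)^2 - (0.3943)^2 = 1.80284329 - 0.15547249 = 1.6473708
  phi_hat_1 = [gamma(1) gamma(0) - gamma(1) gamma(2)] / det = [(0.3943)(1.3427) - (0.3943)(-0.4117)] / 1.6473708 = 0.69175992 / 1.6473708 = 0.4199
  phi_hat_2 = [gamma(0) gamma(2) - gamma(1)^2] / det = [(1.3427)(-0.4117) - (0.3943)^2] / 1.6473708 = -0.70826208 / 1.6473708 = -0.4299
So phi_hat = [0.4199, -0.4299].
Therefore phi_hat_1 = 0.4199.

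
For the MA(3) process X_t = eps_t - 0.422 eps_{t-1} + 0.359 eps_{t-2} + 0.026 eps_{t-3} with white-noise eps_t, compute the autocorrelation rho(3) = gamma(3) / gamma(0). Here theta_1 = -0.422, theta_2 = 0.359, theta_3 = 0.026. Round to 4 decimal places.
\rho(3) = 0.0199

For an MA(q) process with theta_0 = 1, the autocovariance is
  gamma(k) = sigma^2 * sum_{i=0..q-k} theta_i * theta_{i+k},
and rho(k) = gamma(k) / gamma(0). Sigma^2 cancels.
  numerator   = (1)*(0.026) = 0.026.
  denominator = (1)^2 + (-0.422)^2 + (0.359)^2 + (0.026)^2 = 1.307641.
  rho(3) = 0.026 / 1.307641 = 0.0199.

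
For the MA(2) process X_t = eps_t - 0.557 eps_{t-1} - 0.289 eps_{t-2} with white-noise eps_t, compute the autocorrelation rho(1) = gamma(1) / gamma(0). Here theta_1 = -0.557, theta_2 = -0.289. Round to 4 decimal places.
\rho(1) = -0.2841

For an MA(q) process with theta_0 = 1, the autocovariance is
  gamma(k) = sigma^2 * sum_{i=0..q-k} theta_i * theta_{i+k},
and rho(k) = gamma(k) / gamma(0). Sigma^2 cancels.
  numerator   = (1)*(-0.557) + (-0.557)*(-0.289) = -0.396027.
  denominator = (1)^2 + (-0.557)^2 + (-0.289)^2 = 1.39377.
  rho(1) = -0.396027 / 1.39377 = -0.2841.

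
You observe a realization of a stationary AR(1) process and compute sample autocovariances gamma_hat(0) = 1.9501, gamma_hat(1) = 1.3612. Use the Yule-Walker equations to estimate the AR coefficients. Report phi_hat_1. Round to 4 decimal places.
\hat\phi_{1} = 0.6980

The Yule-Walker equations for an AR(p) process read, in matrix form,
  Gamma_p phi = r_p,   with   (Gamma_p)_{ij} = gamma(|i - j|),
                       (r_p)_i = gamma(i),   i,j = 1..p.
Substitute the sample gammas (Toeplitz matrix and right-hand side of size 1):
  Gamma_p = [[1.9501]]
  r_p     = [1.3612]
With p = 1 this is the single equation gamma(0) phi_1 = gamma(1):
  phi_hat_1 = gamma(1) / gamma(0) = 1.3612 / 1.9501 = 0.6980.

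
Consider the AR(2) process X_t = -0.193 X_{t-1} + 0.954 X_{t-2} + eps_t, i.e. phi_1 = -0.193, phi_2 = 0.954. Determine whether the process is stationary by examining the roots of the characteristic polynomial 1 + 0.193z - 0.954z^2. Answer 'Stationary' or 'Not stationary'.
\text{Not stationary}

The AR(p) characteristic polynomial is P(z) = 1 + 0.193z - 0.954z^2.
Stationarity requires all roots to lie outside the unit circle, i.e. |z| > 1 for every root.
Set 1 + (0.193) z + (-0.954) z^2 = 0, i.e. a z^2 + b z + c = 0 with a = -0.954, b = 0.193, c = 1.
Discriminant D = b^2 - 4ac = (0.193)^2 - 4*(-0.954)*1 = 0.037249 - (-3.816) = 3.853249.
D >= 0, so the roots are real: z = (-b +/- sqrt(D)) / (2a) = (-0.193 +/- 1.962969) / (-1.908).
  z_1 = (-0.193 + 1.962969) / (-1.908) = -0.9277,   |z_1| = 0.9277.
  z_2 = (-0.193 - 1.962969) / (-1.908) = 1.13,   |z_2| = 1.13.
Moduli of all roots: 0.9277, 1.1300.
All moduli strictly greater than 1? No.
Verdict: Not stationary.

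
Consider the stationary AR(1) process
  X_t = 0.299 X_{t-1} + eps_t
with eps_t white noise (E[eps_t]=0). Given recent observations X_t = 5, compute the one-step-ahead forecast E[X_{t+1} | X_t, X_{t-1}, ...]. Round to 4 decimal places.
E[X_{t+1} \mid \mathcal F_t] = 1.4950

For an AR(p) model X_t = c + sum_i phi_i X_{t-i} + eps_t, the
one-step-ahead conditional mean is
  E[X_{t+1} | X_t, ...] = c + sum_i phi_i X_{t+1-i}.
Substitute known values:
  E[X_{t+1} | ...] = (0.299) * (5)
                   = 1.4950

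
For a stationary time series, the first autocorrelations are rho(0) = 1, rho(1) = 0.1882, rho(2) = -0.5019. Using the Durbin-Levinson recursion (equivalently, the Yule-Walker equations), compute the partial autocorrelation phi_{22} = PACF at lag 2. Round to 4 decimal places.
\phi_{22} = -0.5570

The PACF at lag k is phi_{kk}, the last component of the solution
to the Yule-Walker system G_k phi = r_k where
  (G_k)_{ij} = rho(|i - j|), (r_k)_i = rho(i), i,j = 1..k.
Equivalently, Durbin-Levinson gives phi_{kk} iteratively:
  phi_{11} = rho(1)
  phi_{kk} = [rho(k) - sum_{j=1..k-1} phi_{k-1,j} rho(k-j)]
            / [1 - sum_{j=1..k-1} phi_{k-1,j} rho(j)],
  phi_{k,j} = phi_{k-1,j} - phi_{kk} phi_{k-1,k-j},  j = 1..k-1.
Step k = 1:
  phi_11 = rho(1) = 0.1882.
Step k = 2:
  phi_22 = [rho(2) - phi_11 rho(1)] / [1 - phi_11 rho(1)] = [-0.5019 - (0.1882)(0.1882)] / [1 - (0.1882)(0.1882)]
         = -0.53731924 / 0.96458076 = -0.557.
Therefore phi_{22} = -0.5570.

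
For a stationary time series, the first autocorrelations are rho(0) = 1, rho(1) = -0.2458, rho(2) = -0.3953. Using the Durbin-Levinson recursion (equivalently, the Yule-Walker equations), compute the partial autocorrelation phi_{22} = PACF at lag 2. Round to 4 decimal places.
\phi_{22} = -0.4850

The PACF at lag k is phi_{kk}, the last component of the solution
to the Yule-Walker system G_k phi = r_k where
  (G_k)_{ij} = rho(|i - j|), (r_k)_i = rho(i), i,j = 1..k.
Equivalently, Durbin-Levinson gives phi_{kk} iteratively:
  phi_{11} = rho(1)
  phi_{kk} = [rho(k) - sum_{j=1..k-1} phi_{k-1,j} rho(k-j)]
            / [1 - sum_{j=1..k-1} phi_{k-1,j} rho(j)],
  phi_{k,j} = phi_{k-1,j} - phi_{kk} phi_{k-1,k-j},  j = 1..k-1.
Step k = 1:
  phi_11 = rho(1) = -0.2458.
Step k = 2:
  phi_22 = [rho(2) - phi_11 rho(1)] / [1 - phi_11 rho(1)] = [-0.3953 - (-0.2458)(-0.2458)] / [1 - (-0.2458)(-0.2458)]
         = -0.45571764 / 0.93958236 = -0.485.
Therefore phi_{22} = -0.4850.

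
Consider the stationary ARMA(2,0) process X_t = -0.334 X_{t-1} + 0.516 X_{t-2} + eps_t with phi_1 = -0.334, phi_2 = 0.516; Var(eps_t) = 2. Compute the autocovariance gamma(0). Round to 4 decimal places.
\gamma(0) = 5.2039

Multiply the model equation by X_{t-k} and take expectations. With theta_0 = psi_0 = 1 and psi_j the MA(infinity) weights, this gives
  gamma(k) - sum_i phi_i gamma(k-i) = c_k,
  c_k = sigma^2 * sum_{j=k..q} theta_j psi_{j-k}   (c_k = 0 for k > q),
using gamma(-m) = gamma(m).
Pure AR (q = 0): c_0 = sigma^2 = 2, c_k = 0 for k >= 1.
Equations for k = 0, 1, 2 (AR order 2, c_2 = 0):
  (E0) gamma(0) = phi_1 gamma(1) + phi_2 gamma(2) + c_0
  (E1) gamma(1) = phi_1 gamma(0) + phi_2 gamma(1) + c_1
  (E2) gamma(2) = phi_1 gamma(1) + phi_2 gamma(0)
From (E1): gamma(1) = A gamma(0) + B with
  A = phi_1 / (1 - phi_2) = -0.334 / 0.484 = -0.690083,   B = c_1 / (1 - phi_2) = 0 / 0.484 = 0.
Insert (E2) into (E0): gamma(0) (1 - phi_2^2) = phi_1 (1 + phi_2) gamma(1) + c_0.
  phi_1 (1 + phi_2) = (-0.334)(1.516) = -0.506344,   1 - phi_2^2 = 0.733744.
Replace gamma(1) by A gamma(0) + B and collect gamma(0):
  gamma(0) [0.733744 - (-0.506344)(-0.690083)] = c_0 = 2
  gamma(0) * 0.384325 = 2
  gamma(0) = 2 / 0.384325 = 5.203932.
Therefore gamma(0) = 5.2039 (to 4 decimal places).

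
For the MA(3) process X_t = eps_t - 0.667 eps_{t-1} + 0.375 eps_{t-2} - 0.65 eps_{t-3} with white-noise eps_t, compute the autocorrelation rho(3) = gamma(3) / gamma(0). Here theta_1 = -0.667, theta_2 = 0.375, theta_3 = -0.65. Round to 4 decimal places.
\rho(3) = -0.3237

For an MA(q) process with theta_0 = 1, the autocovariance is
  gamma(k) = sigma^2 * sum_{i=0..q-k} theta_i * theta_{i+k},
and rho(k) = gamma(k) / gamma(0). Sigma^2 cancels.
  numerator   = (1)*(-0.65) = -0.65.
  denominator = (1)^2 + (-0.667)^2 + (0.375)^2 + (-0.65)^2 = 2.008014.
  rho(3) = -0.65 / 2.008014 = -0.3237.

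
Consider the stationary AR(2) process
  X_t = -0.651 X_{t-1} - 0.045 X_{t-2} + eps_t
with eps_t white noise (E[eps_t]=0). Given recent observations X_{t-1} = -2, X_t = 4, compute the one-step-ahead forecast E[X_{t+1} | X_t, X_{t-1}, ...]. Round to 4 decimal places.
E[X_{t+1} \mid \mathcal F_t] = -2.5140

For an AR(p) model X_t = c + sum_i phi_i X_{t-i} + eps_t, the
one-step-ahead conditional mean is
  E[X_{t+1} | X_t, ...] = c + sum_i phi_i X_{t+1-i}.
Substitute known values:
  E[X_{t+1} | ...] = (-0.651) * (4) + (-0.045) * (-2)
                   = -2.5140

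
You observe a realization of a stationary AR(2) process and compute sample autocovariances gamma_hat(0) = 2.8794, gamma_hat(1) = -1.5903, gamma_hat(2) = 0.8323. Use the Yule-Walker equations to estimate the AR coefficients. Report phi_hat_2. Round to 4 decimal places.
\hat\phi_{2} = -0.0230

The Yule-Walker equations for an AR(p) process read, in matrix form,
  Gamma_p phi = r_p,   with   (Gamma_p)_{ij} = gamma(|i - j|),
                       (r_p)_i = gamma(i),   i,j = 1..p.
Substitute the sample gammas (Toeplitz matrix and right-hand side of size 2):
  Gamma_p = [[2.8794, -1.5903], [-1.5903, 2.8794]]
  r_p     = [-1.5903, 0.8323]
Written out:
  2.8794 phi_1 - 1.5903 phi_2 = -1.5903
  -1.5903 phi_1 + 2.8794 phi_2 = 0.8323
Solve by Cramer's rule:
  det = gamma(0)^2 - gamma(1)^2 = (2.8794)^2 - (-1.5903)^2 = 8.29094436 - 2.52905409 = 5.76189027
  phi_hat_1 = [gamma(1) gamma(0) - gamma(1) gamma(2)] / det = [(-1.5903)(2.8794) - (-1.5903)(0.8323)] / 5.76189027 = -3.25550313 / 5.76189027 = -0.565
  phi_hat_2 = [gamma(0) gamma(2) - gamma(1)^2] / det = [(2.8794)(0.8323) - (-1.5903)^2] / 5.76189027 = -0.13252947 / 5.76189027 = -0.023
So phi_hat = [-0.5650, -0.0230].
Therefore phi_hat_2 = -0.0230.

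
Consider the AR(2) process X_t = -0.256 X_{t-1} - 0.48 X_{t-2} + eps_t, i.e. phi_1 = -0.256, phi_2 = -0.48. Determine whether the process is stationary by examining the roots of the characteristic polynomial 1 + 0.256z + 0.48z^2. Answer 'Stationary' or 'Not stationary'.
\text{Stationary}

The AR(p) characteristic polynomial is P(z) = 1 + 0.256z + 0.48z^2.
Stationarity requires all roots to lie outside the unit circle, i.e. |z| > 1 for every root.
Set 1 + (0.256) z + (0.48) z^2 = 0, i.e. a z^2 + b z + c = 0 with a = 0.48, b = 0.256, c = 1.
Discriminant D = b^2 - 4ac = (0.256)^2 - 4*(0.48)*1 = 0.065536 - (1.92) = -1.854464.
D < 0, so the roots are the complex-conjugate pair z = (-b +/- i sqrt(-D)) / (2a) = -0.2667 +/- 1.4185i.
For a conjugate pair |z|^2 = z * conj(z) = (product of roots) = c/a = 1/(0.48) = 2.083333, so |z| = sqrt(2.083333) = 1.4434 for both roots.
Moduli of all roots: 1.4434, 1.4434.
All moduli strictly greater than 1? Yes.
Verdict: Stationary.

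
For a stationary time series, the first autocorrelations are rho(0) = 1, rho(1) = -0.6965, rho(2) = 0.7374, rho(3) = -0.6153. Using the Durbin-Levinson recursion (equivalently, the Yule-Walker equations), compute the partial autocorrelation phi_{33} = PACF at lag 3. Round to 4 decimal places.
\phi_{33} = -0.0309

The PACF at lag k is phi_{kk}, the last component of the solution
to the Yule-Walker system G_k phi = r_k where
  (G_k)_{ij} = rho(|i - j|), (r_k)_i = rho(i), i,j = 1..k.
Equivalently, Durbin-Levinson gives phi_{kk} iteratively:
  phi_{11} = rho(1)
  phi_{kk} = [rho(k) - sum_{j=1..k-1} phi_{k-1,j} rho(k-j)]
            / [1 - sum_{j=1..k-1} phi_{k-1,j} rho(j)],
  phi_{k,j} = phi_{k-1,j} - phi_{kk} phi_{k-1,k-j},  j = 1..k-1.
Step k = 1:
  phi_11 = rho(1) = -0.6965.
Step k = 2:
  phi_22 = [rho(2) - phi_11 rho(1)] / [1 - phi_11 rho(1)] = [0.7374 - (-0.6965)(-0.6965)] / [1 - (-0.6965)(-0.6965)]
         = 0.25228775 / 0.51488775 = 0.489986.
  Update: phi_21 = phi_11 - phi_22 phi_11 = -0.6965 - (0.489986)(-0.6965) = -0.355225.
Step k = 3:
  phi_33 = [rho(3) - phi_21 rho(2) - phi_22 rho(1)] / [1 - phi_21 rho(1) - phi_22 rho(2)]
    numerator   = -0.6153 - (-0.355225)(0.7374) - (0.489986)(-0.6965) = -0.01208203
    denominator = 1 - (-0.355225)(-0.6965) - (0.489986)(0.7374) = 0.3912703
  phi_33 = -0.01208203 / 0.3912703 = -0.0309.
Therefore phi_{33} = -0.0309.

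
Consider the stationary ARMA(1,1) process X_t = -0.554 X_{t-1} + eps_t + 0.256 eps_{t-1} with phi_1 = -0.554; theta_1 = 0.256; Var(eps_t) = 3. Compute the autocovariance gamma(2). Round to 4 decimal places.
\gamma(2) = 0.6133

Multiply the model equation by X_{t-k} and take expectations. With theta_0 = psi_0 = 1 and psi_j the MA(infinity) weights, this gives
  gamma(k) - sum_i phi_i gamma(k-i) = c_k,
  c_k = sigma^2 * sum_{j=k..q} theta_j psi_{j-k}   (c_k = 0 for k > q),
using gamma(-m) = gamma(m).
psi-weights needed (psi_j = theta_j + sum_i phi_i psi_{j-i}):
  psi_1 = theta_1 + phi_1 = 0.256 + (-0.554) = -0.298
Right-hand sides:
  c_0 = sigma^2 (1 + theta_1 psi_1) = 3 * (1 + (0.256)(-0.298)) = 3 * 0.923712 = 2.771136
  c_1 = sigma^2 theta_1 = 3 * (0.256) = 0.768
  c_2 = 0
Equations for k = 0 and k = 1 (AR order 1):
  gamma(0) = phi_1 gamma(1) + c_0
  gamma(1) = phi_1 gamma(0) + c_1
Substituting the second into the first: gamma(0) (1 - phi_1^2) = c_0 + phi_1 c_1, so
  gamma(0) = (c_0 + phi_1 c_1) / (1 - phi_1^2) = (2.771136 + (-0.554)(0.768)) / (1 - (-0.554)^2) = 2.345664 / 0.693084 = 3.384386.
  gamma(1) = phi_1 gamma(0) + c_1 = (-0.554)(3.384386) + (0.768) = -1.10695.
For k = 2 (> q): gamma(2) = phi_1 gamma(1) = (-0.554)(-1.10695) = 0.61325.
Therefore gamma(2) = 0.6133 (to 4 decimal places).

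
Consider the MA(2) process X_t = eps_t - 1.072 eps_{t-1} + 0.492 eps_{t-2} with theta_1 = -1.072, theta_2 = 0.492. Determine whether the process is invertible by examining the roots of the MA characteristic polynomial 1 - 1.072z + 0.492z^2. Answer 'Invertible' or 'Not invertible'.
\text{Invertible}

The MA(q) characteristic polynomial is P(z) = 1 - 1.072z + 0.492z^2.
Invertibility requires all roots to lie outside the unit circle, i.e. |z| > 1 for every root.
Set 1 + (-1.072) z + (0.492) z^2 = 0, i.e. a z^2 + b z + c = 0 with a = 0.492, b = -1.072, c = 1.
Discriminant D = b^2 - 4ac = (-1.072)^2 - 4*(0.492)*1 = 1.149184 - (1.968) = -0.818816.
D < 0, so the roots are the complex-conjugate pair z = (-b +/- i sqrt(-D)) / (2a) = 1.0894 +/- 0.9196i.
For a conjugate pair |z|^2 = z * conj(z) = (product of roots) = c/a = 1/(0.492) = 2.03252, so |z| = sqrt(2.03252) = 1.4257 for both roots.
Moduli of all roots: 1.4257, 1.4257.
All moduli strictly greater than 1? Yes.
Verdict: Invertible.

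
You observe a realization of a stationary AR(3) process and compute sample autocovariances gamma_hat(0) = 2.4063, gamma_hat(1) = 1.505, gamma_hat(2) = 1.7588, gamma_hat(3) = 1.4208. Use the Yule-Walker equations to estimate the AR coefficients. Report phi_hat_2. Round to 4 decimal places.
\hat\phi_{2} = 0.5321

The Yule-Walker equations for an AR(p) process read, in matrix form,
  Gamma_p phi = r_p,   with   (Gamma_p)_{ij} = gamma(|i - j|),
                       (r_p)_i = gamma(i),   i,j = 1..p.
Substitute the sample gammas (Toeplitz matrix and right-hand side of size 3):
  Gamma_p = [[2.4063, 1.505, 1.7588], [1.505, 2.4063, 1.505], [1.7588, 1.505, 2.4063]]
  r_p     = [1.505, 1.7588, 1.4208]
Written out (R1..R3):
  (R1) 2.4063 phi_1 + 1.505 phi_2 + 1.7588 phi_3 = 1.505
  (R2) 1.505 phi_1 + 2.4063 phi_2 + 1.505 phi_3 = 1.7588
  (R3) 1.7588 phi_1 + 1.505 phi_2 + 2.4063 phi_3 = 1.4208
Gaussian elimination:
  R2 <- R2 - (1.505/2.4063) R1 = R2 - (0.625442) R1:  1.46501 phi_2 + 0.404973 phi_3 = 0.81751
  R3 <- R3 - (1.7588/2.4063) R1 = R3 - (0.730915) R1:  0.404973 phi_2 + 1.120767 phi_3 = 0.320773
  R3 <- R3 - (0.404973/1.46501) R2 = R3 - (0.27643) R2:  1.00882 phi_3 = 0.094789
Back-substitution:
  phi_hat_3 = 0.094789 / 1.00882 = 0.09396
  phi_hat_2 = (0.81751 - (0.404973)(0.09396)) / 1.46501 = 0.53205
  phi_hat_1 = (1.505 - (1.505)(0.53205) - (1.7588)(0.09396)) / 2.4063 = 0.223999
So phi_hat = [0.2240, 0.5321, 0.0940].
Therefore phi_hat_2 = 0.5321.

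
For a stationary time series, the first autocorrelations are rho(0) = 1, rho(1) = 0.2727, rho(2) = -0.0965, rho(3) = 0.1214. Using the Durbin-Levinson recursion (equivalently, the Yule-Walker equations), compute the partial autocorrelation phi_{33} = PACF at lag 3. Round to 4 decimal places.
\phi_{33} = 0.2269

The PACF at lag k is phi_{kk}, the last component of the solution
to the Yule-Walker system G_k phi = r_k where
  (G_k)_{ij} = rho(|i - j|), (r_k)_i = rho(i), i,j = 1..k.
Equivalently, Durbin-Levinson gives phi_{kk} iteratively:
  phi_{11} = rho(1)
  phi_{kk} = [rho(k) - sum_{j=1..k-1} phi_{k-1,j} rho(k-j)]
            / [1 - sum_{j=1..k-1} phi_{k-1,j} rho(j)],
  phi_{k,j} = phi_{k-1,j} - phi_{kk} phi_{k-1,k-j},  j = 1..k-1.
Step k = 1:
  phi_11 = rho(1) = 0.2727.
Step k = 2:
  phi_22 = [rho(2) - phi_11 rho(1)] / [1 - phi_11 rho(1)] = [-0.0965 - (0.2727)(0.2727)] / [1 - (0.2727)(0.2727)]
         = -0.17086529 / 0.92563471 = -0.184593.
  Update: phi_21 = phi_11 - phi_22 phi_11 = 0.2727 - (-0.184593)(0.2727) = 0.323038.
Step k = 3:
  phi_33 = [rho(3) - phi_21 rho(2) - phi_22 rho(1)] / [1 - phi_21 rho(1) - phi_22 rho(2)]
    numerator   = 0.1214 - (0.323038)(-0.0965) - (-0.184593)(0.2727) = 0.2029116
    denominator = 1 - (0.323038)(0.2727) - (-0.184593)(-0.0965) = 0.89409425
  phi_33 = 0.2029116 / 0.89409425 = 0.2269.
Therefore phi_{33} = 0.2269.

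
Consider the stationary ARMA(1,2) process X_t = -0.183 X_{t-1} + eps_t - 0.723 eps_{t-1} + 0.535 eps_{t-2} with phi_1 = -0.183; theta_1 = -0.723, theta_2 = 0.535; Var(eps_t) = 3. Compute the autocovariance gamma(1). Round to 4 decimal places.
\gamma(1) = -4.9017

Multiply the model equation by X_{t-k} and take expectations. With theta_0 = psi_0 = 1 and psi_j the MA(infinity) weights, this gives
  gamma(k) - sum_i phi_i gamma(k-i) = c_k,
  c_k = sigma^2 * sum_{j=k..q} theta_j psi_{j-k}   (c_k = 0 for k > q),
using gamma(-m) = gamma(m).
psi-weights needed (psi_j = theta_j + sum_i phi_i psi_{j-i}):
  psi_1 = theta_1 + phi_1 = -0.723 + (-0.183) = -0.906
  psi_2 = theta_2 + phi_1 psi_1 = 0.535 + (-0.183)(-0.906) = 0.700798
Right-hand sides:
  c_0 = sigma^2 (1 + theta_1 psi_1 + theta_2 psi_2) = 3 * (1 + (-0.723)(-0.906) + (0.535)(0.700798)) = 3 * 2.029965 = 6.089895
  c_1 = sigma^2 (theta_1 + theta_2 psi_1) = 3 * (-0.723 + (0.535)(-0.906)) = -3.62313
  c_2 = sigma^2 theta_2 = 3 * (0.535) = 1.605
Equations for k = 0 and k = 1 (AR order 1):
  gamma(0) = phi_1 gamma(1) + c_0
  gamma(1) = phi_1 gamma(0) + c_1
Substituting the second into the first: gamma(0) (1 - phi_1^2) = c_0 + phi_1 c_1, so
  gamma(0) = (c_0 + phi_1 c_1) / (1 - phi_1^2) = (6.089895 + (-0.183)(-3.62313)) / (1 - (-0.183)^2) = 6.752928 / 0.966511 = 6.986912.
  gamma(1) = phi_1 gamma(0) + c_1 = (-0.183)(6.986912) + (-3.62313) = -4.901735.
Therefore gamma(1) = -4.9017 (to 4 decimal places).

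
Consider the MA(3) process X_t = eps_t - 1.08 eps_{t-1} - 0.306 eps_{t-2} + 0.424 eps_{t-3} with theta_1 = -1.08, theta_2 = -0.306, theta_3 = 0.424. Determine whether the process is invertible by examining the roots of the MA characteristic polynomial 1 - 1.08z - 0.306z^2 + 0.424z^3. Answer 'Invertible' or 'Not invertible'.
\text{Invertible}

The MA(q) characteristic polynomial is P(z) = 1 - 1.08z - 0.306z^2 + 0.424z^3.
Invertibility requires all roots to lie outside the unit circle, i.e. |z| > 1 for every root.
Degree 3: look for a simple real root z0 first, then factor out (1 - z/z0) and solve the remaining quadratic.
Testing z0 = 1.25: P(1.25) = 1 + (-1.08)(1.25) + (-0.306)(1.25)^2 + (0.424)(1.25)^3
  = 1 + (-1.35) + (-0.478125) + (0.828125) = 0.  So z_0 = 1.25 is a root, |z_0| = 1.25.
Divide out the factor (1 - 0.8 z) = (1 - z/z0) (since 1/z0 = 0.8):
  P(z) = (1 - 0.8 z)(1 + (-0.28) z + (-0.53) z^2)
  [check: z-coef -0.28 - (0.8) = -1.08; z^2-coef -0.53 - (0.8)(-0.28) = -0.306; z^3-coef -(0.8)(-0.53) = 0.424.]
Remaining roots from the quadratic factor 1 + (-0.28) z + (-0.53) z^2:
  Set 1 + (-0.28) z + (-0.53) z^2 = 0, i.e. a z^2 + b z + c = 0 with a = -0.53, b = -0.28, c = 1.
  Discriminant D = b^2 - 4ac = (-0.28)^2 - 4*(-0.53)*1 = 0.0784 - (-2.12) = 2.1984.
  D >= 0, so the roots are real: z = (-b +/- sqrt(D)) / (2a) = (0.28 +/- 1.4827) / (-1.06).
    z_1 = (0.28 + 1.4827) / (-1.06) = -1.6629,   |z_1| = 1.6629.
    z_2 = (0.28 - 1.4827) / (-1.06) = 1.1346,   |z_2| = 1.1346.
Moduli of all roots: 1.2500, 1.6629, 1.1346.
All moduli strictly greater than 1? Yes.
Verdict: Invertible.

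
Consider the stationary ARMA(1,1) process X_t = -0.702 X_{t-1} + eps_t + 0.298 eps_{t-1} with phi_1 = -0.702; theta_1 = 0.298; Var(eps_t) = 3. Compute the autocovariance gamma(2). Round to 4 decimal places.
\gamma(2) = 1.3266

Multiply the model equation by X_{t-k} and take expectations. With theta_0 = psi_0 = 1 and psi_j the MA(infinity) weights, this gives
  gamma(k) - sum_i phi_i gamma(k-i) = c_k,
  c_k = sigma^2 * sum_{j=k..q} theta_j psi_{j-k}   (c_k = 0 for k > q),
using gamma(-m) = gamma(m).
psi-weights needed (psi_j = theta_j + sum_i phi_i psi_{j-i}):
  psi_1 = theta_1 + phi_1 = 0.298 + (-0.702) = -0.404
Right-hand sides:
  c_0 = sigma^2 (1 + theta_1 psi_1) = 3 * (1 + (0.298)(-0.404)) = 3 * 0.879608 = 2.638824
  c_1 = sigma^2 theta_1 = 3 * (0.298) = 0.894
  c_2 = 0
Equations for k = 0 and k = 1 (AR order 1):
  gamma(0) = phi_1 gamma(1) + c_0
  gamma(1) = phi_1 gamma(0) + c_1
Substituting the second into the first: gamma(0) (1 - phi_1^2) = c_0 + phi_1 c_1, so
  gamma(0) = (c_0 + phi_1 c_1) / (1 - phi_1^2) = (2.638824 + (-0.702)(0.894)) / (1 - (-0.702)^2) = 2.011236 / 0.507196 = 3.965402.
  gamma(1) = phi_1 gamma(0) + c_1 = (-0.702)(3.965402) + (0.894) = -1.889712.
For k = 2 (> q): gamma(2) = phi_1 gamma(1) = (-0.702)(-1.889712) = 1.326578.
Therefore gamma(2) = 1.3266 (to 4 decimal places).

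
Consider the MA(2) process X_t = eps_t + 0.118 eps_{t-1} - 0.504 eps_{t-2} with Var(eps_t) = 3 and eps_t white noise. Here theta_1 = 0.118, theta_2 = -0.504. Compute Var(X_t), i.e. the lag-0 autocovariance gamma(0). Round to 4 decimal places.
\gamma(0) = 3.8038

For an MA(q) process X_t = eps_t + sum_i theta_i eps_{t-i} with
Var(eps_t) = sigma^2, the variance is
  gamma(0) = sigma^2 * (1 + sum_i theta_i^2).
  sum_i theta_i^2 = (0.118)^2 + (-0.504)^2 = 0.013924 + 0.254016 = 0.26794.
  gamma(0) = 3 * (1 + 0.26794) = 3 * 1.26794 = 3.80382, which rounds to 3.8038.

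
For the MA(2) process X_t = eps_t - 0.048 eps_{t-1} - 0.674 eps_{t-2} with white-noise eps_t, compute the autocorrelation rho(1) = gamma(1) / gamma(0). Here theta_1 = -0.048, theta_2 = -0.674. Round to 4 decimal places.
\rho(1) = -0.0107

For an MA(q) process with theta_0 = 1, the autocovariance is
  gamma(k) = sigma^2 * sum_{i=0..q-k} theta_i * theta_{i+k},
and rho(k) = gamma(k) / gamma(0). Sigma^2 cancels.
  numerator   = (1)*(-0.048) + (-0.048)*(-0.674) = -0.015648.
  denominator = (1)^2 + (-0.048)^2 + (-0.674)^2 = 1.45658.
  rho(1) = -0.015648 / 1.45658 = -0.0107.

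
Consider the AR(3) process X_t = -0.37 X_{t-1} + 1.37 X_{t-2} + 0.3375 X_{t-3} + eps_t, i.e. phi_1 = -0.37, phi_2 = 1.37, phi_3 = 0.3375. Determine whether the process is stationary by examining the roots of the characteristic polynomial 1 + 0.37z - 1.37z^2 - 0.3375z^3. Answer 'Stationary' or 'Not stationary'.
\text{Not stationary}

The AR(p) characteristic polynomial is P(z) = 1 + 0.37z - 1.37z^2 - 0.3375z^3.
Stationarity requires all roots to lie outside the unit circle, i.e. |z| > 1 for every root.
Degree 3: look for a simple real root z0 first, then factor out (1 - z/z0) and solve the remaining quadratic.
Testing z0 = -0.8: P(-0.8) = 1 + (0.37)(-0.8) + (-1.37)(-0.8)^2 + (-0.3375)(-0.8)^3
  = 1 + (-0.296) + (-0.8768) + (0.1728) = 0.  So z_0 = -0.8 is a root, |z_0| = 0.8.
Divide out the factor (1 + 1.25 z) = (1 - z/z0) (since 1/z0 = -1.25):
  P(z) = (1 + 1.25 z)(1 + (-0.88) z + (-0.27) z^2)
  [check: z-coef -0.88 - (-1.25) = 0.37; z^2-coef -0.27 - (-1.25)(-0.88) = -1.37; z^3-coef -(-1.25)(-0.27) = -0.3375.]
Remaining roots from the quadratic factor 1 + (-0.88) z + (-0.27) z^2:
  Set 1 + (-0.88) z + (-0.27) z^2 = 0, i.e. a z^2 + b z + c = 0 with a = -0.27, b = -0.88, c = 1.
  Discriminant D = b^2 - 4ac = (-0.88)^2 - 4*(-0.27)*1 = 0.7744 - (-1.08) = 1.8544.
  D >= 0, so the roots are real: z = (-b +/- sqrt(D)) / (2a) = (0.88 +/- 1.361764) / (-0.54).
    z_1 = (0.88 + 1.361764) / (-0.54) = -4.1514,   |z_1| = 4.1514.
    z_2 = (0.88 - 1.361764) / (-0.54) = 0.8922,   |z_2| = 0.8922.
Moduli of all roots: 0.8000, 4.1514, 0.8922.
All moduli strictly greater than 1? No.
Verdict: Not stationary.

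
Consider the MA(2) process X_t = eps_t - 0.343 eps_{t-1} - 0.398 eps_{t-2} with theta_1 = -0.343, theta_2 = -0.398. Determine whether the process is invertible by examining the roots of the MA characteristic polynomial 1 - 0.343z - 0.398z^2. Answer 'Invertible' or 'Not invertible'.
\text{Invertible}

The MA(q) characteristic polynomial is P(z) = 1 - 0.343z - 0.398z^2.
Invertibility requires all roots to lie outside the unit circle, i.e. |z| > 1 for every root.
Set 1 + (-0.343) z + (-0.398) z^2 = 0, i.e. a z^2 + b z + c = 0 with a = -0.398, b = -0.343, c = 1.
Discriminant D = b^2 - 4ac = (-0.343)^2 - 4*(-0.398)*1 = 0.117649 - (-1.592) = 1.709649.
D >= 0, so the roots are real: z = (-b +/- sqrt(D)) / (2a) = (0.343 +/- 1.307535) / (-0.796).
  z_1 = (0.343 + 1.307535) / (-0.796) = -2.0735,   |z_1| = 2.0735.
  z_2 = (0.343 - 1.307535) / (-0.796) = 1.2117,   |z_2| = 1.2117.
Moduli of all roots: 2.0735, 1.2117.
All moduli strictly greater than 1? Yes.
Verdict: Invertible.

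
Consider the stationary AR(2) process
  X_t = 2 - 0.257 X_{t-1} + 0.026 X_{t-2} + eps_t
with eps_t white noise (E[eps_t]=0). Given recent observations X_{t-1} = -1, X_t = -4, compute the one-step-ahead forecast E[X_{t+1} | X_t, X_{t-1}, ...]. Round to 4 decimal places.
E[X_{t+1} \mid \mathcal F_t] = 3.0020

For an AR(p) model X_t = c + sum_i phi_i X_{t-i} + eps_t, the
one-step-ahead conditional mean is
  E[X_{t+1} | X_t, ...] = c + sum_i phi_i X_{t+1-i}.
Substitute known values:
  E[X_{t+1} | ...] = 2 + (-0.257) * (-4) + (0.026) * (-1)
                   = 3.0020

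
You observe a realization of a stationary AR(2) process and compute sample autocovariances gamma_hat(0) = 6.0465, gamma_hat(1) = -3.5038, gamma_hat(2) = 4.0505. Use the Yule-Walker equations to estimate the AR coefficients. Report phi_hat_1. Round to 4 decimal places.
\hat\phi_{1} = -0.2880

The Yule-Walker equations for an AR(p) process read, in matrix form,
  Gamma_p phi = r_p,   with   (Gamma_p)_{ij} = gamma(|i - j|),
                       (r_p)_i = gamma(i),   i,j = 1..p.
Substitute the sample gammas (Toeplitz matrix and right-hand side of size 2):
  Gamma_p = [[6.0465, -3.5038], [-3.5038, 6.0465]]
  r_p     = [-3.5038, 4.0505]
Written out:
  6.0465 phi_1 - 3.5038 phi_2 = -3.5038
  -3.5038 phi_1 + 6.0465 phi_2 = 4.0505
Solve by Cramer's rule:
  det = gamma(0)^2 - gamma(1)^2 = (6.0465)^2 - (-3.5038)^2 = 36.56016225 - 12.27661444 = 24.28354781
  phi_hat_1 = [gamma(1) gamma(0) - gamma(1) gamma(2)] / det = [(-3.5038)(6.0465) - (-3.5038)(4.0505)] / 24.28354781 = -6.9935848 / 24.28354781 = -0.288
  phi_hat_2 = [gamma(0) gamma(2) - gamma(1)^2] / det = [(6.0465)(4.0505) - (-3.5038)^2] / 24.28354781 = 12.21473381 / 24.28354781 = 0.503
So phi_hat = [-0.2880, 0.5030].
Therefore phi_hat_1 = -0.2880.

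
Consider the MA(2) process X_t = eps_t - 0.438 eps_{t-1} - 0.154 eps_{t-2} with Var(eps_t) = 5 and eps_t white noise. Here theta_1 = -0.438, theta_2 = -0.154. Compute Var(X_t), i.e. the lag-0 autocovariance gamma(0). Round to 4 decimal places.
\gamma(0) = 6.0778

For an MA(q) process X_t = eps_t + sum_i theta_i eps_{t-i} with
Var(eps_t) = sigma^2, the variance is
  gamma(0) = sigma^2 * (1 + sum_i theta_i^2).
  sum_i theta_i^2 = (-0.438)^2 + (-0.154)^2 = 0.191844 + 0.023716 = 0.21556.
  gamma(0) = 5 * (1 + 0.21556) = 5 * 1.21556 = 6.0778.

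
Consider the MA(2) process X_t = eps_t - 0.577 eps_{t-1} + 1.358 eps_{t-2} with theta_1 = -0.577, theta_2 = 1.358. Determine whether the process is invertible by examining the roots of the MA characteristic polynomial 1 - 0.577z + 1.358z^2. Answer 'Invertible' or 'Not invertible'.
\text{Not invertible}

The MA(q) characteristic polynomial is P(z) = 1 - 0.577z + 1.358z^2.
Invertibility requires all roots to lie outside the unit circle, i.e. |z| > 1 for every root.
Set 1 + (-0.577) z + (1.358) z^2 = 0, i.e. a z^2 + b z + c = 0 with a = 1.358, b = -0.577, c = 1.
Discriminant D = b^2 - 4ac = (-0.577)^2 - 4*(1.358)*1 = 0.332929 - (5.432) = -5.099071.
D < 0, so the roots are the complex-conjugate pair z = (-b +/- i sqrt(-D)) / (2a) = 0.2124 +/- 0.8314i.
For a conjugate pair |z|^2 = z * conj(z) = (product of roots) = c/a = 1/(1.358) = 0.736377, so |z| = sqrt(0.736377) = 0.8581 for both roots.
Moduli of all roots: 0.8581, 0.8581.
All moduli strictly greater than 1? No.
Verdict: Not invertible.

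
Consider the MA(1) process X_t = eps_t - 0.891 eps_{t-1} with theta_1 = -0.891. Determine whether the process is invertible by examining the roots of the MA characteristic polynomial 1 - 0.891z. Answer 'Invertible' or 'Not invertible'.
\text{Invertible}

The MA(q) characteristic polynomial is P(z) = 1 - 0.891z.
Invertibility requires all roots to lie outside the unit circle, i.e. |z| > 1 for every root.
This is linear in z: 1 + (-0.891) z = 0  =>  z = -1/(-0.891) = 1.122334,  |z| = 1.122334.
Moduli of all roots: 1.1223.
All moduli strictly greater than 1? Yes.
Verdict: Invertible.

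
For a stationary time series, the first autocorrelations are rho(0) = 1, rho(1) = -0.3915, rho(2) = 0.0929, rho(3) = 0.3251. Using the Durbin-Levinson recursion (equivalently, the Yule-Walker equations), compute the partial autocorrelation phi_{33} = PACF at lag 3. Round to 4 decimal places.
\phi_{33} = 0.3990

The PACF at lag k is phi_{kk}, the last component of the solution
to the Yule-Walker system G_k phi = r_k where
  (G_k)_{ij} = rho(|i - j|), (r_k)_i = rho(i), i,j = 1..k.
Equivalently, Durbin-Levinson gives phi_{kk} iteratively:
  phi_{11} = rho(1)
  phi_{kk} = [rho(k) - sum_{j=1..k-1} phi_{k-1,j} rho(k-j)]
            / [1 - sum_{j=1..k-1} phi_{k-1,j} rho(j)],
  phi_{k,j} = phi_{k-1,j} - phi_{kk} phi_{k-1,k-j},  j = 1..k-1.
Step k = 1:
  phi_11 = rho(1) = -0.3915.
Step k = 2:
  phi_22 = [rho(2) - phi_11 rho(1)] / [1 - phi_11 rho(1)] = [0.0929 - (-0.3915)(-0.3915)] / [1 - (-0.3915)(-0.3915)]
         = -0.06037225 / 0.84672775 = -0.071301.
  Update: phi_21 = phi_11 - phi_22 phi_11 = -0.3915 - (-0.071301)(-0.3915) = -0.419414.
Step k = 3:
  phi_33 = [rho(3) - phi_21 rho(2) - phi_22 rho(1)] / [1 - phi_21 rho(1) - phi_22 rho(2)]
    numerator   = 0.3251 - (-0.419414)(0.0929) - (-0.071301)(-0.3915) = 0.33614937
    denominator = 1 - (-0.419414)(-0.3915) - (-0.071301)(0.0929) = 0.84242317
  phi_33 = 0.33614937 / 0.84242317 = 0.399.
Therefore phi_{33} = 0.3990.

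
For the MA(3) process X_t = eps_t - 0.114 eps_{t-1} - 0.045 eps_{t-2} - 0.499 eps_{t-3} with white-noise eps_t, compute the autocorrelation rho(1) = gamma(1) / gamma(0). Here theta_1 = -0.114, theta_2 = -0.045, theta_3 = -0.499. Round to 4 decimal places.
\rho(1) = -0.0684

For an MA(q) process with theta_0 = 1, the autocovariance is
  gamma(k) = sigma^2 * sum_{i=0..q-k} theta_i * theta_{i+k},
and rho(k) = gamma(k) / gamma(0). Sigma^2 cancels.
  numerator   = (1)*(-0.114) + (-0.114)*(-0.045) + (-0.045)*(-0.499) = -0.086415.
  denominator = (1)^2 + (-0.114)^2 + (-0.045)^2 + (-0.499)^2 = 1.264022.
  rho(1) = -0.086415 / 1.264022 = -0.0684.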